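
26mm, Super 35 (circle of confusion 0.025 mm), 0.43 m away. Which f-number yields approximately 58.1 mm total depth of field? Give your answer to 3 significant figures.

f/4.50

Write h = H − f = f²/(N·c). The thin-lens limits are Dn = s·h/(h + (s−f)) and Df = s·h/(h − (s−f)), so DoF = Df − Dn = 2·s·(s−f)·h / (h² − (s−f)²).
That is a quadratic in h: DoF·h² − 2·s·(s−f)·h − DoF·(s−f)² = 0 ⇒ h = (s−f)·(s + √(s² + DoF²)) / DoF = 404 × (430 + √(430² + 58.1²)) / 58.1 = 404 × (430 + 433.907) / 58.1 ≈ 6007.2 mm.
Then N = f²/(c·h) = 26² / (0.025 × 6007.2) = 676 / 150.18 ≈ 4.50.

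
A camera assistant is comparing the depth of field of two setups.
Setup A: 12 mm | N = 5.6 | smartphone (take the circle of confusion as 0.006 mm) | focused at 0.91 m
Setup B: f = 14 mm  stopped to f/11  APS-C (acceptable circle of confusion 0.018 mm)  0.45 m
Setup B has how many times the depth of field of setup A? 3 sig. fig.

Setup A: H = 12²/(5.6×0.006) + 12 ≈ 4297.7 mm; DoF = Df − Dn = 1151.22 − 752.36 ≈ 398.86 mm.
Setup B: H = 14²/(11×0.018) + 14 ≈ 1003.9 mm; DoF = Df − Dn = 804.22 − 312.40 ≈ 491.82 mm.
Ratio = 491.82 / 398.86 ≈ 1.23.

1.23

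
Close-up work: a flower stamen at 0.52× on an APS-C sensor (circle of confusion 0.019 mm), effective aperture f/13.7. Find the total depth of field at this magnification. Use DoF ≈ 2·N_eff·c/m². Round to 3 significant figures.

At magnification m, DoF ≈ 2·N_eff·c/m² = 2 × 13.7 × 0.019 / 0.52² = 0.5206 / 0.2704 ≈ 1.93 mm.

1.93 mm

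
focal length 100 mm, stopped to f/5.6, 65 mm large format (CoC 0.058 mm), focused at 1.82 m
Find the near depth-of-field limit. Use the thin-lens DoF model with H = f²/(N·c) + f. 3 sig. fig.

1.72 m

Hyperfocal distance H = f²/(N·c) + f = 100²/(5.6 × 0.058) + 100 = 10000/0.3248 + 100 ≈ 30888.2 mm ≈ 30.89 m.
Near limit Dn = s·(H − f)/(H + s − 2f) = 1820 × (30888.2 − 100) / (30888.2 + 1820 − 2 × 100) = 1820 × 30788.2 / 32508.2 ≈ 1723.7 mm ≈ 1.72 m.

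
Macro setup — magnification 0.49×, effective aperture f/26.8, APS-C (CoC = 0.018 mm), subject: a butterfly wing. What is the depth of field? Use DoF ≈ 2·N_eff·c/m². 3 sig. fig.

4.02 mm

At magnification m, DoF ≈ 2·N_eff·c/m² = 2 × 26.8 × 0.018 / 0.49² = 0.9648 / 0.2401 ≈ 4.02 mm.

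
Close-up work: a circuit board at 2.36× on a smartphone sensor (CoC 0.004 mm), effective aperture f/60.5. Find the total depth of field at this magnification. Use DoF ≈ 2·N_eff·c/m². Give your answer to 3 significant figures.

At magnification m, DoF ≈ 2·N_eff·c/m² = 2 × 60.5 × 0.004 / 2.36² = 0.484 / 5.57 ≈ 0.0869 mm.

0.0869 mm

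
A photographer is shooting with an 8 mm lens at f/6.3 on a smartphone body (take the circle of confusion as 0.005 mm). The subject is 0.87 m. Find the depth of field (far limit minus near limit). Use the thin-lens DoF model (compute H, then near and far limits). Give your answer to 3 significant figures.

0.900 m

Hyperfocal distance H = f²/(N·c) + f = 8²/(6.3 × 0.005) + 8 = 64/0.0315 + 8 ≈ 2039.7 mm ≈ 2.040 m.
Near limit Dn = s·(H − f)/(H + s − 2f) = 870 × (2039.7 − 8) / (2039.7 + 870 − 2 × 8) = 870 × 2031.7 / 2893.7 ≈ 610.84 mm.
Far limit Df = s·(H − f)/(H − s) = 870 × (2039.7 − 8) / (2039.7 − 870) = 870 × 2031.7 / 1169.7 ≈ 1511.11 mm.
Depth of field = Df − Dn = 1511.11 − 610.84 ≈ 900.27 mm ≈ 0.900 m.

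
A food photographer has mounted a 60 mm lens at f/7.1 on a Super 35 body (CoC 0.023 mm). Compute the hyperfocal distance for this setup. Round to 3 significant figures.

22.1 m

Hyperfocal distance H = f²/(N·c) + f = 60²/(7.1 × 0.023) + 60 = 3600/0.1633 + 60 ≈ 22105.3 mm ≈ 22.1 m.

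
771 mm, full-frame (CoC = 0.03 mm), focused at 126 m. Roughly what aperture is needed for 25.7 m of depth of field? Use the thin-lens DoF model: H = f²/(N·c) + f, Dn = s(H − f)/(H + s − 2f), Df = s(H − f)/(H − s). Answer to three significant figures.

f/16

Write h = H − f = f²/(N·c). The thin-lens limits are Dn = s·h/(h + (s−f)) and Df = s·h/(h − (s−f)), so DoF = Df − Dn = 2·s·(s−f)·h / (h² − (s−f)²).
That is a quadratic in h: DoF·h² − 2·s·(s−f)·h − DoF·(s−f)² = 0 ⇒ h = (s−f)·(s + √(s² + DoF²)) / DoF = 125229 × (126000 + √(126000² + 25700²)) / 25700 = 125229 × (126000 + 128594) / 25700 ≈ 1240568 mm.
Then N = f²/(c·h) = 771² / (0.03 × 1240568) = 594441 / 37217 ≈ 16.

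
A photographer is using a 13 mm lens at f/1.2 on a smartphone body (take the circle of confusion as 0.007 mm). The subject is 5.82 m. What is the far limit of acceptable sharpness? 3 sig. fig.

8.18 m

Hyperfocal distance H = f²/(N·c) + f = 13²/(1.2 × 0.007) + 13 = 169/0.0084 + 13 ≈ 20132.0 mm ≈ 20.13 m.
Far limit Df = s·(H − f)/(H − s) = 5820 × (20132.0 − 13) / (20132.0 − 5820) = 5820 × 20119.0 / 14312.0 ≈ 8181.4 mm ≈ 8.18 m.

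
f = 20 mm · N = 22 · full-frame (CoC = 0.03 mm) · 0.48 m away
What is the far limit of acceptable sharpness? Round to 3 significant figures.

Hyperfocal distance H = f²/(N·c) + f = 20²/(22 × 0.03) + 20 = 400/0.66 + 20 ≈ 626.1 mm ≈ 0.626 m.
Far limit Df = s·(H − f)/(H − s) = 480 × (626.1 − 20) / (626.1 − 480) = 480 × 606.1 / 146.1 ≈ 1991.7 mm ≈ 1.99 m.

1.99 m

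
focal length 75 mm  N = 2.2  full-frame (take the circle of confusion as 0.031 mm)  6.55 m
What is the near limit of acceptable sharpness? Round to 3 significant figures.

6.07 m

Hyperfocal distance H = f²/(N·c) + f = 75²/(2.2 × 0.031) + 75 = 5625/0.0682 + 75 ≈ 82553.0 mm ≈ 82.55 m.
Near limit Dn = s·(H − f)/(H + s − 2f) = 6550 × (82553.0 − 75) / (82553.0 + 6550 − 2 × 75) = 6550 × 82478.0 / 88953.0 ≈ 6073.2 mm ≈ 6.07 m.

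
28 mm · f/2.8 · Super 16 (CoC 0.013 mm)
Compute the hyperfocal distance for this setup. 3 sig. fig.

Hyperfocal distance H = f²/(N·c) + f = 28²/(2.8 × 0.013) + 28 = 784/0.0364 + 28 ≈ 21566.5 mm ≈ 21.6 m.

21.6 m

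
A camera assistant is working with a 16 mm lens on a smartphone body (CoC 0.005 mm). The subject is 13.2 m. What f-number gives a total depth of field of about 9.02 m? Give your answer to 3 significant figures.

f/1.20

Write h = H − f = f²/(N·c). The thin-lens limits are Dn = s·h/(h + (s−f)) and Df = s·h/(h − (s−f)), so DoF = Df − Dn = 2·s·(s−f)·h / (h² − (s−f)²).
That is a quadratic in h: DoF·h² − 2·s·(s−f)·h − DoF·(s−f)² = 0 ⇒ h = (s−f)·(s + √(s² + DoF²)) / DoF = 13184 × (13200 + √(13200² + 9020²)) / 9020 = 13184 × (13200 + 15987.5) / 9020 ≈ 42662 mm.
Then N = f²/(c·h) = 16² / (0.005 × 42662) = 256 / 213.31 ≈ 1.20.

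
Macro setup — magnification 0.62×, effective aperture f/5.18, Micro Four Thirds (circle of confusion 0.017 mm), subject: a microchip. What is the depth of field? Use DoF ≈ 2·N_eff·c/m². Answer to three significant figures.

0.458 mm

At magnification m, DoF ≈ 2·N_eff·c/m² = 2 × 5.18 × 0.017 / 0.62² = 0.1761 / 0.3844 ≈ 0.458 mm.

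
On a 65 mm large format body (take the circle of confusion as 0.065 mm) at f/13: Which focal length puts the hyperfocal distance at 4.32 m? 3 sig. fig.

60.0 mm

From H = f²/(N·c) + f, with f ≪ H: f ≈ √(H·N·c) = √(4320 × 13 × 0.065) = √3650.4 ≈ 60.42 mm.
Exact: f² + N·c·f − N·c·H = 0 ⇒ f = (−N·c + √((N·c)² + 4·N·c·H))/2 = (−0.845 + √14602)/2 ≈ 59.998 mm ≈ 60.0 mm.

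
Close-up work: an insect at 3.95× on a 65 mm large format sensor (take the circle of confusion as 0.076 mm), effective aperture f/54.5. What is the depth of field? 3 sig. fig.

0.531 mm

At magnification m, DoF ≈ 2·N_eff·c/m² = 2 × 54.5 × 0.076 / 3.95² = 8.284 / 15.6 ≈ 0.531 mm.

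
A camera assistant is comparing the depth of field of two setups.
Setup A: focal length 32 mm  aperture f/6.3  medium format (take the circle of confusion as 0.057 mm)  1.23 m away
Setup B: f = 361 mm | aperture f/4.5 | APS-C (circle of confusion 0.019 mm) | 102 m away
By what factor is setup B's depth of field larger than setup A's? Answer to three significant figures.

10.9

Setup A: H = 32²/(6.3×0.057) + 32 ≈ 2883.6 mm; DoF = Df − Dn = 2121.1 − 866.1 ≈ 1255.0 mm.
Setup B: H = 361²/(4.5×0.019) + 361 ≈ 1524583.2 mm; DoF = Df − Dn = 109288 − 95624 ≈ 13664 mm.
Ratio = 13664 / 1255.0 ≈ 10.9.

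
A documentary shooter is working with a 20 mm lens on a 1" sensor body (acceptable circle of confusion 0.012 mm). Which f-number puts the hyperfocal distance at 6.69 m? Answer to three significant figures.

f/5

Rearrange H = f²/(N·c) + f for N: N = f² / ((H − f)·c).
N = 20² / ((6690 − 20) × 0.012) = 400 / 80.04 ≈ 5.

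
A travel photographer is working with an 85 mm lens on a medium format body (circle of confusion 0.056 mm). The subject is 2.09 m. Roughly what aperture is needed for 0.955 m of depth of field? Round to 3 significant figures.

Write h = H − f = f²/(N·c). The thin-lens limits are Dn = s·h/(h + (s−f)) and Df = s·h/(h − (s−f)), so DoF = Df − Dn = 2·s·(s−f)·h / (h² − (s−f)²).
That is a quadratic in h: DoF·h² − 2·s·(s−f)·h − DoF·(s−f)² = 0 ⇒ h = (s−f)·(s + √(s² + DoF²)) / DoF = 2005 × (2090 + √(2090² + 955²)) / 955 = 2005 × (2090 + 2297.85) / 955 ≈ 9212.2 mm.
Then N = f²/(c·h) = 85² / (0.056 × 9212.2) = 7225 / 515.88 ≈ 14.

f/14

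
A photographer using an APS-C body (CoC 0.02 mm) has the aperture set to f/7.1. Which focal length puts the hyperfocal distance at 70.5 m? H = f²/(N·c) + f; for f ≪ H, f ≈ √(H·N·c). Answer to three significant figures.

From H = f²/(N·c) + f, with f ≪ H: f ≈ √(H·N·c) = √(70500 × 7.1 × 0.02) = √10011 ≈ 100.1 mm.
The +f correction barely moves this — solving exactly, f² + N·c·f − N·c·H = 0 ⇒ f = (−N·c + √((N·c)² + 4·N·c·H))/2 = (−0.142 + √40044)/2 ≈ 99.984 mm, so f ≈ 100 mm.

100 mm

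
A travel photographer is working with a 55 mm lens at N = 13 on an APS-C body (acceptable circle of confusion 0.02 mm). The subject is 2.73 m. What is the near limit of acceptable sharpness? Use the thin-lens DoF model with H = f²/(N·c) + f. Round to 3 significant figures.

Hyperfocal distance H = f²/(N·c) + f = 55²/(13 × 0.02) + 55 = 3025/0.26 + 55 ≈ 11689.6 mm ≈ 11.69 m.
Near limit Dn = s·(H − f)/(H + s − 2f) = 2730 × (11689.6 − 55) / (11689.6 + 2730 − 2 × 55) = 2730 × 11634.6 / 14309.6 ≈ 2219.7 mm ≈ 2.22 m.

2.22 m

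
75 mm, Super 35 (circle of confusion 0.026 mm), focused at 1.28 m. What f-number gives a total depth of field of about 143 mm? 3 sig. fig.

f/10

Write h = H − f = f²/(N·c). The thin-lens limits are Dn = s·h/(h + (s−f)) and Df = s·h/(h − (s−f)), so DoF = Df − Dn = 2·s·(s−f)·h / (h² − (s−f)²).
That is a quadratic in h: DoF·h² − 2·s·(s−f)·h − DoF·(s−f)² = 0 ⇒ h = (s−f)·(s + √(s² + DoF²)) / DoF = 1205 × (1280 + √(1280² + 143²)) / 143 = 1205 × (1280 + 1287.96) / 143 ≈ 21639 mm.
Then N = f²/(c·h) = 75² / (0.026 × 21639) = 5625 / 562.62 ≈ 10.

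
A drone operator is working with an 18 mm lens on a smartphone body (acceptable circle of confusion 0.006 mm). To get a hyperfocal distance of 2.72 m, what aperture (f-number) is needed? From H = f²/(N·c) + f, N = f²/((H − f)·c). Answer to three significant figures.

f/20

Rearrange H = f²/(N·c) + f for N: N = f² / ((H − f)·c).
N = 18² / ((2720 − 18) × 0.006) = 324 / 16.21 ≈ 20.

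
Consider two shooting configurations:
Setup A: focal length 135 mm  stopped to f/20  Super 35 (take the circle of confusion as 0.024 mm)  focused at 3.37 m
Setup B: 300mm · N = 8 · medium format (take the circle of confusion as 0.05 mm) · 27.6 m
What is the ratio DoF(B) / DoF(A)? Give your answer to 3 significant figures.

11.8

Setup A: H = 135²/(20×0.024) + 135 ≈ 38103.8 mm; DoF = Df − Dn = 3683.87 − 3105.41 ≈ 578.46 mm.
Setup B: H = 300²/(8×0.05) + 300 ≈ 225300.0 mm; DoF = Df − Dn = 31411.2 − 24613.6 ≈ 6797.6 mm.
Ratio = 6797.6 / 578.46 ≈ 11.8.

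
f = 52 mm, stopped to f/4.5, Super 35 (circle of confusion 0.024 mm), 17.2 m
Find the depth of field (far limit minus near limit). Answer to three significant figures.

44.4 m

Hyperfocal distance H = f²/(N·c) + f = 52²/(4.5 × 0.024) + 52 = 2704/0.108 + 52 ≈ 25089.0 mm ≈ 25.09 m.
Near limit Dn = s·(H − f)/(H + s − 2f) = 17200 × (25089.0 − 52) / (25089.0 + 17200 − 2 × 52) = 17200 × 25037.0 / 42185.0 ≈ 10208 mm.
Far limit Df = s·(H − f)/(H − s) = 17200 × (25089.0 − 52) / (25089.0 − 17200) = 17200 × 25037.0 / 7889.0 ≈ 54587 mm.
Depth of field = Df − Dn = 54587 − 10208 ≈ 44379 mm ≈ 44.4 m.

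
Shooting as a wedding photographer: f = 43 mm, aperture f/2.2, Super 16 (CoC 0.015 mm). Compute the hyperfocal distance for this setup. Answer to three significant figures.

Hyperfocal distance H = f²/(N·c) + f = 43²/(2.2 × 0.015) + 43 = 1849/0.033 + 43 ≈ 56073.3 mm ≈ 56.1 m.

56.1 m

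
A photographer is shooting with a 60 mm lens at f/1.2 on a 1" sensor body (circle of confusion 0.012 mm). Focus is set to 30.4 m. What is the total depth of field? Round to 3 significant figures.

7.49 m

Hyperfocal distance H = f²/(N·c) + f = 60²/(1.2 × 0.012) + 60 = 3600/0.0144 + 60 ≈ 250060.0 mm ≈ 250.1 m.
Near limit Dn = s·(H − f)/(H + s − 2f) = 30400 × (250060.0 − 60) / (250060.0 + 30400 − 2 × 60) = 30400 × 250000.0 / 280340.0 ≈ 27109.9 mm.
Far limit Df = s·(H − f)/(H − s) = 30400 × (250060.0 − 60) / (250060.0 − 30400) = 30400 × 250000.0 / 219660.0 ≈ 34598.9 mm.
Depth of field = Df − Dn = 34598.9 − 27109.9 ≈ 7489.0 mm ≈ 7.49 m.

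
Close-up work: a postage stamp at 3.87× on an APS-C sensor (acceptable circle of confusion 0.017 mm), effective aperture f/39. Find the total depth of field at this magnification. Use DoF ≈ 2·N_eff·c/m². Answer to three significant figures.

0.0885 mm

At magnification m, DoF ≈ 2·N_eff·c/m² = 2 × 39 × 0.017 / 3.87² = 1.326 / 14.98 ≈ 0.0885 mm.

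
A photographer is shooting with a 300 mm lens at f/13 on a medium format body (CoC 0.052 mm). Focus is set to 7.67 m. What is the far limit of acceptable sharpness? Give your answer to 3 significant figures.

Hyperfocal distance H = f²/(N·c) + f = 300²/(13 × 0.052) + 300 = 90000/0.676 + 300 ≈ 133436.1 mm ≈ 133.4 m.
Far limit Df = s·(H − f)/(H − s) = 7670 × (133436.1 − 300) / (133436.1 − 7670) = 7670 × 133136.1 / 125766.1 ≈ 8119.5 mm ≈ 8.12 m.

8.12 m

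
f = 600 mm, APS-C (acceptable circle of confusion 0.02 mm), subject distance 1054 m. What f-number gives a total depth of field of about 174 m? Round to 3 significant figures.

f/1.40

Write h = H − f = f²/(N·c). The thin-lens limits are Dn = s·h/(h + (s−f)) and Df = s·h/(h − (s−f)), so DoF = Df − Dn = 2·s·(s−f)·h / (h² − (s−f)²).
That is a quadratic in h: DoF·h² − 2·s·(s−f)·h − DoF·(s−f)² = 0 ⇒ h = (s−f)·(s + √(s² + DoF²)) / DoF = 1053400 × (1054000 + √(1054000² + 174000²)) / 174000 = 1053400 × (1054000 + 1068266) / 174000 ≈ 12848246 mm.
Then N = f²/(c·h) = 600² / (0.02 × 12848246) = 360000 / 256965 ≈ 1.40.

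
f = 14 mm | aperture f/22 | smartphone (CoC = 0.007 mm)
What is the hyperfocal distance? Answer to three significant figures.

Hyperfocal distance H = f²/(N·c) + f = 14²/(22 × 0.007) + 14 = 196/0.154 + 14 ≈ 1286.7 mm ≈ 1.29 m.

1.29 m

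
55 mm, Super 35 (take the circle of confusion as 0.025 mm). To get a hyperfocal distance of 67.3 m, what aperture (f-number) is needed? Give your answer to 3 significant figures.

Rearrange H = f²/(N·c) + f for N: N = f² / ((H − f)·c).
N = 55² / ((67300 − 55) × 0.025) = 3025 / 1681 ≈ 1.80.

f/1.80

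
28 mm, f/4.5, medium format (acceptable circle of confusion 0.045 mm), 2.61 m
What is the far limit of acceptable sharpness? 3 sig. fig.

7.84 m

Hyperfocal distance H = f²/(N·c) + f = 28²/(4.5 × 0.045) + 28 = 784/0.2025 + 28 ≈ 3899.6 mm ≈ 3.900 m.
Far limit Df = s·(H − f)/(H − s) = 2610 × (3899.6 − 28) / (3899.6 − 2610) = 2610 × 3871.6 / 1289.6 ≈ 7835.6 mm ≈ 7.84 m.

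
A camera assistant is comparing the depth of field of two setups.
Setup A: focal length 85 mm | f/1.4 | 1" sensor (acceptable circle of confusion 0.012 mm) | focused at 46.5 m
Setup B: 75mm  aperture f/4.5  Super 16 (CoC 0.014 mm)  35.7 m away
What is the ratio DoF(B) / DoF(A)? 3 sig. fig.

Setup A: H = 85²/(1.4×0.012) + 85 ≈ 430144.5 mm; DoF = Df − Dn = 52126 − 41970 ≈ 10156 mm.
Setup B: H = 75²/(4.5×0.014) + 75 ≈ 89360.7 mm; DoF = Df − Dn = 59401 − 25518 ≈ 33883 mm.
Ratio = 33883 / 10156 ≈ 3.34.

3.34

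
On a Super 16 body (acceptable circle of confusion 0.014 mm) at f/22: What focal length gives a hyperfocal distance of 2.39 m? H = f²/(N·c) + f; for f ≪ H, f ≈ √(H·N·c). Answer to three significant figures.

27.0 mm

From H = f²/(N·c) + f, with f ≪ H: f ≈ √(H·N·c) = √(2390 × 22 × 0.014) = √736.12 ≈ 27.13 mm.
Exact: f² + N·c·f − N·c·H = 0 ⇒ f = (−N·c + √((N·c)² + 4·N·c·H))/2 = (−0.308 + √2944.6)/2 ≈ 26.978 mm ≈ 27.0 mm.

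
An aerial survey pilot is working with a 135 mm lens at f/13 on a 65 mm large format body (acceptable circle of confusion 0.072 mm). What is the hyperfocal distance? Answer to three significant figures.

Hyperfocal distance H = f²/(N·c) + f = 135²/(13 × 0.072) + 135 = 18225/0.936 + 135 ≈ 19606.2 mm ≈ 19.6 m.

19.6 m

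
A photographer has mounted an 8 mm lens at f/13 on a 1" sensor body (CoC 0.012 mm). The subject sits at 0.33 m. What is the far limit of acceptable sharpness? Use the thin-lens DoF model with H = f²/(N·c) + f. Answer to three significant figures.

Hyperfocal distance H = f²/(N·c) + f = 8²/(13 × 0.012) + 8 = 64/0.156 + 8 ≈ 418.3 mm ≈ 0.418 m.
Far limit Df = s·(H − f)/(H − s) = 330 × (418.3 − 8) / (418.3 − 330) = 330 × 410.3 / 88.3 ≈ 1534.0 mm ≈ 1.53 m.

1.53 m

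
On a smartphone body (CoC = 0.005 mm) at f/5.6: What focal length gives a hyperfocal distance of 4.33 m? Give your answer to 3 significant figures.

11.0 mm

From H = f²/(N·c) + f, with f ≪ H: f ≈ √(H·N·c) = √(4330 × 5.6 × 0.005) = √121.24 ≈ 11.01 mm.
The +f correction barely moves this — solving exactly, f² + N·c·f − N·c·H = 0 ⇒ f = (−N·c + √((N·c)² + 4·N·c·H))/2 = (−0.028 + √484.96)/2 ≈ 10.997 mm, so f ≈ 11.0 mm.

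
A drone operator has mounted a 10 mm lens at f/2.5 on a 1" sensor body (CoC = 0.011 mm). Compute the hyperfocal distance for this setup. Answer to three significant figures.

Hyperfocal distance H = f²/(N·c) + f = 10²/(2.5 × 0.011) + 10 = 100/0.0275 + 10 ≈ 3646.4 mm ≈ 3.65 m.

3.65 m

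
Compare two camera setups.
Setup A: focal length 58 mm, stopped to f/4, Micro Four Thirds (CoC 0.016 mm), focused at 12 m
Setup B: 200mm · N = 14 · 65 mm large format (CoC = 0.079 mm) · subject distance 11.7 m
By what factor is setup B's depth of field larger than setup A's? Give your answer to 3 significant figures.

1.44

Setup A: H = 58²/(4×0.016) + 58 ≈ 52620.5 mm; DoF = Df − Dn = 15527.9 − 9778.4 ≈ 5749.5 mm.
Setup B: H = 200²/(14×0.079) + 200 ≈ 36366.4 mm; DoF = Df − Dn = 17154.8 − 8877.3 ≈ 8277.5 mm.
Ratio = 8277.5 / 5749.5 ≈ 1.44.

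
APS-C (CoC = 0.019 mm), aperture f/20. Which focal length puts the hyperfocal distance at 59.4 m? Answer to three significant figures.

150 mm

From H = f²/(N·c) + f, with f ≪ H: f ≈ √(H·N·c) = √(59400 × 20 × 0.019) = √22572 ≈ 150.2 mm.
The +f correction barely moves this — solving exactly, f² + N·c·f − N·c·H = 0 ⇒ f = (−N·c + √((N·c)² + 4·N·c·H))/2 = (−0.38 + √90288)/2 ≈ 150.05 mm, so f ≈ 150 mm.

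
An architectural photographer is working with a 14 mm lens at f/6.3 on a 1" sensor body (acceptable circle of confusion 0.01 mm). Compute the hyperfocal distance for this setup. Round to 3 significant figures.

3.13 m

Hyperfocal distance H = f²/(N·c) + f = 14²/(6.3 × 0.01) + 14 = 196/0.063 + 14 ≈ 3125.1 mm ≈ 3.13 m.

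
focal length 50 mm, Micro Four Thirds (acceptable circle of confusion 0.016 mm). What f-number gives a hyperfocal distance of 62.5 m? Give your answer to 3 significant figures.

f/2.50

Rearrange H = f²/(N·c) + f for N: N = f² / ((H − f)·c).
N = 50² / ((62500 − 50) × 0.016) = 2500 / 999.2 ≈ 2.50.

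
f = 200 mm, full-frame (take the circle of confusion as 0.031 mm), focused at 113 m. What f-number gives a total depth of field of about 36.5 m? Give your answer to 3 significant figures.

f/1.80

Write h = H − f = f²/(N·c). The thin-lens limits are Dn = s·h/(h + (s−f)) and Df = s·h/(h − (s−f)), so DoF = Df − Dn = 2·s·(s−f)·h / (h² − (s−f)²).
That is a quadratic in h: DoF·h² − 2·s·(s−f)·h − DoF·(s−f)² = 0 ⇒ h = (s−f)·(s + √(s² + DoF²)) / DoF = 112800 × (113000 + √(113000² + 36500²)) / 36500 = 112800 × (113000 + 118749) / 36500 ≈ 716199 mm.
Then N = f²/(c·h) = 200² / (0.031 × 716199) = 40000 / 22202 ≈ 1.80.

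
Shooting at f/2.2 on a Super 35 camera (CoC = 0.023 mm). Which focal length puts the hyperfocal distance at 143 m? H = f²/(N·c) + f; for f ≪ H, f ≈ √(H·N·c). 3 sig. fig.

85.0 mm

From H = f²/(N·c) + f, with f ≪ H: f ≈ √(H·N·c) = √(143000 × 2.2 × 0.023) = √7235.8 ≈ 85.06 mm.
Exact: f² + N·c·f − N·c·H = 0 ⇒ f = (−N·c + √((N·c)² + 4·N·c·H))/2 = (−0.0506 + √28943)/2 ≈ 85.038 mm ≈ 85.0 mm.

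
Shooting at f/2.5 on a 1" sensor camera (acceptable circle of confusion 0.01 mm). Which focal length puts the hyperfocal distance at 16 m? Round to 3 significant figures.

20.0 mm

From H = f²/(N·c) + f, with f ≪ H: f ≈ √(H·N·c) = √(16000 × 2.5 × 0.01) = √400.00 ≈ 20.00 mm.
The +f correction barely moves this — solving exactly, f² + N·c·f − N·c·H = 0 ⇒ f = (−N·c + √((N·c)² + 4·N·c·H))/2 = (−0.025 + √1600.0)/2 ≈ 19.988 mm, so f ≈ 20.0 mm.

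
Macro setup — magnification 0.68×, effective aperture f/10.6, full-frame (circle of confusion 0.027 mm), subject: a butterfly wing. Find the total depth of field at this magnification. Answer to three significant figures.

1.24 mm

At magnification m, DoF ≈ 2·N_eff·c/m² = 2 × 10.6 × 0.027 / 0.68² = 0.5724 / 0.4624 ≈ 1.24 mm.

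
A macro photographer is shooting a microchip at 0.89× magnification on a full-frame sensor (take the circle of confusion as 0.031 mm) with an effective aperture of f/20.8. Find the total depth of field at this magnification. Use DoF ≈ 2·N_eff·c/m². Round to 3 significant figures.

At magnification m, DoF ≈ 2·N_eff·c/m² = 2 × 20.8 × 0.031 / 0.89² = 1.29 / 0.7921 ≈ 1.63 mm.

1.63 mm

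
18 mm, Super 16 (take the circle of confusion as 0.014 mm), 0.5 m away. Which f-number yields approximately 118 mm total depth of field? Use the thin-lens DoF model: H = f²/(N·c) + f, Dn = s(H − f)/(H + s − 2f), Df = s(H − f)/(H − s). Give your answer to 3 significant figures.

Write h = H − f = f²/(N·c). The thin-lens limits are Dn = s·h/(h + (s−f)) and Df = s·h/(h − (s−f)), so DoF = Df − Dn = 2·s·(s−f)·h / (h² − (s−f)²).
That is a quadratic in h: DoF·h² − 2·s·(s−f)·h − DoF·(s−f)² = 0 ⇒ h = (s−f)·(s + √(s² + DoF²)) / DoF = 482 × (500 + √(500² + 118²)) / 118 = 482 × (500 + 513.735) / 118 ≈ 4140.9 mm.
Then N = f²/(c·h) = 18² / (0.014 × 4140.9) = 324 / 57.972 ≈ 5.59.

f/5.59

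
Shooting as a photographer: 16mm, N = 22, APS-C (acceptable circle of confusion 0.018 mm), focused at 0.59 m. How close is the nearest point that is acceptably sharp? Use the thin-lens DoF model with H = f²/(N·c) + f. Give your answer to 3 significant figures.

Hyperfocal distance H = f²/(N·c) + f = 16²/(22 × 0.018) + 16 = 256/0.396 + 16 ≈ 662.5 mm ≈ 0.662 m.
Near limit Dn = s·(H − f)/(H + s − 2f) = 590 × (662.5 − 16) / (662.5 + 590 − 2 × 16) = 590 × 646.5 / 1220.5 ≈ 312.52 mm.

313 mm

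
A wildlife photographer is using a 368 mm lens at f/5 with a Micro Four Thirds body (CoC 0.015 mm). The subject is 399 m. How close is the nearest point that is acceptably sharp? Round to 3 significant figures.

327 m

Hyperfocal distance H = f²/(N·c) + f = 368²/(5 × 0.015) + 368 = 135424/0.075 + 368 ≈ 1806021.3 mm ≈ 1806 m.
Near limit Dn = s·(H − f)/(H + s − 2f) = 399000 × (1806021.3 − 368) / (1806021.3 + 399000 − 2 × 368) = 399000 × 1805653.3 / 2204285.3 ≈ 326843 mm ≈ 327 m.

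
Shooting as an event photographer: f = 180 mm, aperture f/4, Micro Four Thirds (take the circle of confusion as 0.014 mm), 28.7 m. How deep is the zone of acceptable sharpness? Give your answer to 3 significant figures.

2.84 m

Hyperfocal distance H = f²/(N·c) + f = 180²/(4 × 0.014) + 180 = 32400/0.056 + 180 ≈ 578751.4 mm ≈ 578.8 m.
Near limit Dn = s·(H − f)/(H + s − 2f) = 28700 × (578751.4 − 180) / (578751.4 + 28700 − 2 × 180) = 28700 × 578571.4 / 607091.4 ≈ 27351.7 mm.
Far limit Df = s·(H − f)/(H − s) = 28700 × (578751.4 − 180) / (578751.4 − 28700) = 28700 × 578571.4 / 550051.4 ≈ 30188.1 mm.
Depth of field = Df − Dn = 30188.1 − 27351.7 ≈ 2836.4 mm ≈ 2.84 m.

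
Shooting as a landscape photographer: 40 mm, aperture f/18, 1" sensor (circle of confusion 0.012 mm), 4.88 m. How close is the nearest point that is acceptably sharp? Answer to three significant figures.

2.95 m

Hyperfocal distance H = f²/(N·c) + f = 40²/(18 × 0.012) + 40 = 1600/0.216 + 40 ≈ 7447.4 mm ≈ 7.447 m.
Near limit Dn = s·(H − f)/(H + s − 2f) = 4880 × (7447.4 − 40) / (7447.4 + 4880 − 2 × 40) = 4880 × 7407.4 / 12247.4 ≈ 2951.5 mm ≈ 2.95 m.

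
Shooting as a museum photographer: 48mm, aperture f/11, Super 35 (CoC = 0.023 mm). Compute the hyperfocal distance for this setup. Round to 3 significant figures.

9.15 m

Hyperfocal distance H = f²/(N·c) + f = 48²/(11 × 0.023) + 48 = 2304/0.253 + 48 ≈ 9154.7 mm ≈ 9.15 m.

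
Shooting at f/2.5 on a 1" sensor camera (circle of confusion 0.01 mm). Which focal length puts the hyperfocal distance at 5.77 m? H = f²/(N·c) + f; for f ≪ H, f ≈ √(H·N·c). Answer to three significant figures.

From H = f²/(N·c) + f, with f ≪ H: f ≈ √(H·N·c) = √(5770 × 2.5 × 0.01) = √144.25 ≈ 12.01 mm.
The +f correction barely moves this — solving exactly, f² + N·c·f − N·c·H = 0 ⇒ f = (−N·c + √((N·c)² + 4·N·c·H))/2 = (−0.025 + √577.00)/2 ≈ 11.998 mm, so f ≈ 12.0 mm.

12.0 mm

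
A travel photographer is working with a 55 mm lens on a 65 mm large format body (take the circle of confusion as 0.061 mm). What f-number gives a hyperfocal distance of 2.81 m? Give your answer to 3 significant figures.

Rearrange H = f²/(N·c) + f for N: N = f² / ((H − f)·c).
N = 55² / ((2810 − 55) × 0.061) = 3025 / 168.1 ≈ 18.

f/18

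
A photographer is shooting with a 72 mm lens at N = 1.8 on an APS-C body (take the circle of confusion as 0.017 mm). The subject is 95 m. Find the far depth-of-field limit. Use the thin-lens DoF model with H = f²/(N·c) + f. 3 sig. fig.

216 m

Hyperfocal distance H = f²/(N·c) + f = 72²/(1.8 × 0.017) + 72 = 5184/0.0306 + 72 ≈ 169483.8 mm ≈ 169.5 m.
Far limit Df = s·(H − f)/(H − s) = 95000 × (169483.8 − 72) / (169483.8 − 95000) = 95000 × 169411.8 / 74483.8 ≈ 216076 mm ≈ 216 m.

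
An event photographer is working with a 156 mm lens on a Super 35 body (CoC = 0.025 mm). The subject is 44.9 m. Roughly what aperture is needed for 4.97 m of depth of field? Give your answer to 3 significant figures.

f/1.20

Write h = H − f = f²/(N·c). The thin-lens limits are Dn = s·h/(h + (s−f)) and Df = s·h/(h − (s−f)), so DoF = Df − Dn = 2·s·(s−f)·h / (h² − (s−f)²).
That is a quadratic in h: DoF·h² − 2·s·(s−f)·h − DoF·(s−f)² = 0 ⇒ h = (s−f)·(s + √(s² + DoF²)) / DoF = 44744 × (44900 + √(44900² + 4970²)) / 4970 = 44744 × (44900 + 45174.2) / 4970 ≈ 810922 mm.
Then N = f²/(c·h) = 156² / (0.025 × 810922) = 24336 / 20273 ≈ 1.20.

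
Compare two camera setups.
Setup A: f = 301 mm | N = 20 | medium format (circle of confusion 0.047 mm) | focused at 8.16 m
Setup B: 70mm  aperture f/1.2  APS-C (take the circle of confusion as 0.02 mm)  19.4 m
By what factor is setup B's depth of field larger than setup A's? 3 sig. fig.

2.77

Setup A: H = 301²/(20×0.047) + 301 ≈ 96685.0 mm; DoF = Df − Dn = 8884.4 − 7544.8 ≈ 1339.6 mm.
Setup B: H = 70²/(1.2×0.02) + 70 ≈ 204236.7 mm; DoF = Df − Dn = 21428.8 − 17722.1 ≈ 3706.7 mm.
Ratio = 3706.7 / 1339.6 ≈ 2.77.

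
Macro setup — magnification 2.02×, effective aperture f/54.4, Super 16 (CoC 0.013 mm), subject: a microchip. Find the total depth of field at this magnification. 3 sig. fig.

At magnification m, DoF ≈ 2·N_eff·c/m² = 2 × 54.4 × 0.013 / 2.02² = 1.414 / 4.08 ≈ 0.347 mm.

0.347 mm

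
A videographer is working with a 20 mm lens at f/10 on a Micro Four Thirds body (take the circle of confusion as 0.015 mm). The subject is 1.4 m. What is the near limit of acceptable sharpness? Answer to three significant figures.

Hyperfocal distance H = f²/(N·c) + f = 20²/(10 × 0.015) + 20 = 400/0.15 + 20 ≈ 2686.7 mm ≈ 2.687 m.
Near limit Dn = s·(H − f)/(H + s − 2f) = 1400 × (2686.7 − 20) / (2686.7 + 1400 − 2 × 20) = 1400 × 2666.7 / 4046.7 ≈ 922.57 mm ≈ 0.923 m.

0.923 m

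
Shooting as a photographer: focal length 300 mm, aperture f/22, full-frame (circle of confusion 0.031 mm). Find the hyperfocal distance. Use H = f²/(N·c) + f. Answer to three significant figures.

132 m

Hyperfocal distance H = f²/(N·c) + f = 300²/(22 × 0.031) + 300 = 90000/0.682 + 300 ≈ 132264.8 mm ≈ 132 m.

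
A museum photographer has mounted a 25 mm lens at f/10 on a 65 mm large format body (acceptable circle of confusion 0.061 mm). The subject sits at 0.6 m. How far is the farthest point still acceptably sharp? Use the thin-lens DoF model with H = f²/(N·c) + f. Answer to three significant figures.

1.37 m

Hyperfocal distance H = f²/(N·c) + f = 25²/(10 × 0.061) + 25 = 625/0.61 + 25 ≈ 1049.6 mm ≈ 1.050 m.
Far limit Df = s·(H − f)/(H − s) = 600 × (1049.6 − 25) / (1049.6 − 600) = 600 × 1024.6 / 449.6 ≈ 1367.4 mm ≈ 1.37 m.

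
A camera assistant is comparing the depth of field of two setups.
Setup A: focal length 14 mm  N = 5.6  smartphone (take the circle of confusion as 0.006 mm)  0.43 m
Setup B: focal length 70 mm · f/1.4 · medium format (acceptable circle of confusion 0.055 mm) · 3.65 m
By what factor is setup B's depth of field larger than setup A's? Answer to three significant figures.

6.68

Setup A: H = 14²/(5.6×0.006) + 14 ≈ 5847.3 mm; DoF = Df − Dn = 463.020 − 401.376 ≈ 61.644 mm.
Setup B: H = 70²/(1.4×0.055) + 70 ≈ 63706.4 mm; DoF = Df − Dn = 3867.58 − 3455.60 ≈ 411.98 mm.
Ratio = 411.98 / 61.644 ≈ 6.68.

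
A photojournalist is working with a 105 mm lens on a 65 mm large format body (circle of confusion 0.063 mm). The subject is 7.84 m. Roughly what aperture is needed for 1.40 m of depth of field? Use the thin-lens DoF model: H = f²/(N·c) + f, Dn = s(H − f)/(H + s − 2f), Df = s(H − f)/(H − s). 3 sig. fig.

Write h = H − f = f²/(N·c). The thin-lens limits are Dn = s·h/(h + (s−f)) and Df = s·h/(h − (s−f)), so DoF = Df − Dn = 2·s·(s−f)·h / (h² − (s−f)²).
That is a quadratic in h: DoF·h² − 2·s·(s−f)·h − DoF·(s−f)² = 0 ⇒ h = (s−f)·(s + √(s² + DoF²)) / DoF = 7735 × (7840 + √(7840² + 1400²)) / 1400 = 7735 × (7840 + 7964.02) / 1400 ≈ 87317 mm.
Then N = f²/(c·h) = 105² / (0.063 × 87317) = 11025 / 5501.0 ≈ 2.00.

f/2.00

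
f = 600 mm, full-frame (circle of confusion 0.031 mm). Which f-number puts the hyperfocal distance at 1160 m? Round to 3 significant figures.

Rearrange H = f²/(N·c) + f for N: N = f² / ((H − f)·c).
N = 600² / ((1160000 − 600) × 0.031) = 360000 / 35941 ≈ 10.

f/10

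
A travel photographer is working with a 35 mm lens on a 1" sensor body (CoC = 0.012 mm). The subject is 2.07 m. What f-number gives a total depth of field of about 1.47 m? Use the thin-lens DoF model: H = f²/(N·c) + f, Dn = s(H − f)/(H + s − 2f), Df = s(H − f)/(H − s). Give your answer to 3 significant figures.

f/16

Write h = H − f = f²/(N·c). The thin-lens limits are Dn = s·h/(h + (s−f)) and Df = s·h/(h − (s−f)), so DoF = Df − Dn = 2·s·(s−f)·h / (h² − (s−f)²).
That is a quadratic in h: DoF·h² − 2·s·(s−f)·h − DoF·(s−f)² = 0 ⇒ h = (s−f)·(s + √(s² + DoF²)) / DoF = 2035 × (2070 + √(2070² + 1470²)) / 1470 = 2035 × (2070 + 2538.86) / 1470 ≈ 6380.3 mm.
Then N = f²/(c·h) = 35² / (0.012 × 6380.3) = 1225 / 76.563 ≈ 16.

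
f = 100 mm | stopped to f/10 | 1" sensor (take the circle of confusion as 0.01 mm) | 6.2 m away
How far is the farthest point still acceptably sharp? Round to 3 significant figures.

6.60 m

Hyperfocal distance H = f²/(N·c) + f = 100²/(10 × 0.01) + 100 = 10000/0.1 + 100 ≈ 100100.0 mm ≈ 100.1 m.
Far limit Df = s·(H − f)/(H − s) = 6200 × (100100.0 − 100) / (100100.0 − 6200) = 6200 × 100000.0 / 93900.0 ≈ 6602.8 mm ≈ 6.60 m.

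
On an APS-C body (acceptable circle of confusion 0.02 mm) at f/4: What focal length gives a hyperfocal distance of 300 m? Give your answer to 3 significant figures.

155 mm

From H = f²/(N·c) + f, with f ≪ H: f ≈ √(H·N·c) = √(300000 × 4 × 0.02) = √24000 ≈ 154.9 mm.
The +f correction barely moves this — solving exactly, f² + N·c·f − N·c·H = 0 ⇒ f = (−N·c + √((N·c)² + 4·N·c·H))/2 = (−0.08 + √96000)/2 ≈ 154.88 mm, so f ≈ 155 mm.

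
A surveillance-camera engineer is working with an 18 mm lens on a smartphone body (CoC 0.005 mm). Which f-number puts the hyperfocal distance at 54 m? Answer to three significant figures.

Rearrange H = f²/(N·c) + f for N: N = f² / ((H − f)·c).
N = 18² / ((54000 − 18) × 0.005) = 324 / 269.9 ≈ 1.20.

f/1.20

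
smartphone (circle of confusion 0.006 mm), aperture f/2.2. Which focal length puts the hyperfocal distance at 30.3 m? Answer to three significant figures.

From H = f²/(N·c) + f, with f ≪ H: f ≈ √(H·N·c) = √(30300 × 2.2 × 0.006) = √399.96 ≈ 20.00 mm.
The +f correction barely moves this — solving exactly, f² + N·c·f − N·c·H = 0 ⇒ f = (−N·c + √((N·c)² + 4·N·c·H))/2 = (−0.0132 + √1599.8)/2 ≈ 19.992 mm, so f ≈ 20.0 mm.

20.0 mm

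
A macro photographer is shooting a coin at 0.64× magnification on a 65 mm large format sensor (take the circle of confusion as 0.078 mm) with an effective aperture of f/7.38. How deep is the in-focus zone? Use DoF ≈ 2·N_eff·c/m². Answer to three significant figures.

2.81 mm

At magnification m, DoF ≈ 2·N_eff·c/m² = 2 × 7.38 × 0.078 / 0.64² = 1.151 / 0.4096 ≈ 2.81 mm.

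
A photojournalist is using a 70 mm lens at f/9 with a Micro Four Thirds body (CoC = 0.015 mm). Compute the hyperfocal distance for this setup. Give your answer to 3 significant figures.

36.4 m

Hyperfocal distance H = f²/(N·c) + f = 70²/(9 × 0.015) + 70 = 4900/0.135 + 70 ≈ 36366.3 mm ≈ 36.4 m.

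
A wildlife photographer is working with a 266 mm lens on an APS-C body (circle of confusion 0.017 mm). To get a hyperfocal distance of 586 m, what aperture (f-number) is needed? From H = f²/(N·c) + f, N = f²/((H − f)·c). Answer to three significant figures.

Rearrange H = f²/(N·c) + f for N: N = f² / ((H − f)·c).
N = 266² / ((586000 − 266) × 0.017) = 70756 / 9957 ≈ 7.11.

f/7.11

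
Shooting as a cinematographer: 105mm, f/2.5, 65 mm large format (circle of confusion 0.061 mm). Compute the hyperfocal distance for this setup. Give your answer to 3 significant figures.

72.4 m

Hyperfocal distance H = f²/(N·c) + f = 105²/(2.5 × 0.061) + 105 = 11025/0.1525 + 105 ≈ 72400.1 mm ≈ 72.4 m.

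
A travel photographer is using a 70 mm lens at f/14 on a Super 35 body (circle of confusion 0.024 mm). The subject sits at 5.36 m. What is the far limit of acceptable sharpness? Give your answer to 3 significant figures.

Hyperfocal distance H = f²/(N·c) + f = 70²/(14 × 0.024) + 70 = 4900/0.336 + 70 ≈ 14653.3 mm ≈ 14.65 m.
Far limit Df = s·(H − f)/(H − s) = 5360 × (14653.3 − 70) / (14653.3 − 5360) = 5360 × 14583.3 / 9293.3 ≈ 8411.0 mm ≈ 8.41 m.

8.41 m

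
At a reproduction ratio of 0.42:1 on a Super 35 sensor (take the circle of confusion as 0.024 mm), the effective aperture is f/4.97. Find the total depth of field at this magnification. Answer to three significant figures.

At magnification m, DoF ≈ 2·N_eff·c/m² = 2 × 4.97 × 0.024 / 0.42² = 0.2386 / 0.1764 ≈ 1.35 mm.

1.35 mm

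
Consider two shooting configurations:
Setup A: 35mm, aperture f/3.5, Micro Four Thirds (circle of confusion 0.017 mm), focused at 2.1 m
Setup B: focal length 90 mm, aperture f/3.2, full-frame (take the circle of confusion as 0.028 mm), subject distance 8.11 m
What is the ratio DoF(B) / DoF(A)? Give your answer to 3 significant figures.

Setup A: H = 35²/(3.5×0.017) + 35 ≈ 20623.2 mm; DoF = Df − Dn = 2334.11 − 1908.57 ≈ 425.54 mm.
Setup B: H = 90²/(3.2×0.028) + 90 ≈ 90491.8 mm; DoF = Df − Dn = 8899.5 − 7449.1 ≈ 1450.4 mm.
Ratio = 1450.4 / 425.54 ≈ 3.41.

3.41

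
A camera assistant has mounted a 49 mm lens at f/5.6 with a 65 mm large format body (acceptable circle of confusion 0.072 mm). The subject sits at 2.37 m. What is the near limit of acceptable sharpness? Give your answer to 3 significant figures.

Hyperfocal distance H = f²/(N·c) + f = 49²/(5.6 × 0.072) + 49 = 2401/0.4032 + 49 ≈ 6003.9 mm ≈ 6.004 m.
Near limit Dn = s·(H − f)/(H + s − 2f) = 2370 × (6003.9 − 49) / (6003.9 + 2370 − 2 × 49) = 2370 × 5954.9 / 8275.9 ≈ 1705.3 mm ≈ 1.71 m.

1.71 m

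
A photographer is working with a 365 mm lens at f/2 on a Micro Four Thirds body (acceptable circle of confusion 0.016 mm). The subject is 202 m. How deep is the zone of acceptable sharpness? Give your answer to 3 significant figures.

Hyperfocal distance H = f²/(N·c) + f = 365²/(2 × 0.016) + 365 = 133225/0.032 + 365 ≈ 4163646.2 mm ≈ 4164 m.
Near limit Dn = s·(H − f)/(H + s − 2f) = 202000 × (4163646.2 − 365) / (4163646.2 + 202000 − 2 × 365) = 202000 × 4163281.2 / 4364916.2 ≈ 192669 mm.
Far limit Df = s·(H − f)/(H − s) = 202000 × (4163646.2 − 365) / (4163646.2 − 202000) = 202000 × 4163281.2 / 3961646.2 ≈ 212281 mm.
Depth of field = Df − Dn = 212281 − 192669 ≈ 19612 mm ≈ 19.6 m.

19.6 m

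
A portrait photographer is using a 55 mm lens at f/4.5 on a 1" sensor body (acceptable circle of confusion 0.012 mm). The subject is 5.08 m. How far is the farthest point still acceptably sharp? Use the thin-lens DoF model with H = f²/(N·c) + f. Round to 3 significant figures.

Hyperfocal distance H = f²/(N·c) + f = 55²/(4.5 × 0.012) + 55 = 3025/0.054 + 55 ≈ 56073.5 mm ≈ 56.07 m.
Far limit Df = s·(H − f)/(H − s) = 5080 × (56073.5 − 55) / (56073.5 − 5080) = 5080 × 56018.5 / 50993.5 ≈ 5580.6 mm ≈ 5.58 m.

5.58 m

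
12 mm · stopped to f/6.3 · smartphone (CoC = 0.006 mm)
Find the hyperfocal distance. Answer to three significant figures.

Hyperfocal distance H = f²/(N·c) + f = 12²/(6.3 × 0.006) + 12 = 144/0.0378 + 12 ≈ 3821.5 mm ≈ 3.82 m.

3.82 m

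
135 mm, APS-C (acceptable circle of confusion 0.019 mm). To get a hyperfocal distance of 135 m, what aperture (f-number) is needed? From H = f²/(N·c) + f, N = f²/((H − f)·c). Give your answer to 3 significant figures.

f/7.11

Rearrange H = f²/(N·c) + f for N: N = f² / ((H − f)·c).
N = 135² / ((135000 − 135) × 0.019) = 18225 / 2562 ≈ 7.11.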